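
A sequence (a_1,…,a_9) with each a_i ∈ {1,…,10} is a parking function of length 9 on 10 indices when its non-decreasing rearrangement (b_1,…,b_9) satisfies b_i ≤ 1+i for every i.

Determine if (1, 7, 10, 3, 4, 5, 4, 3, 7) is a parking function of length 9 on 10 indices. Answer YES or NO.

YES

Order a: b = (1, 3, 3, 4, 4, 5, 7, 7, 10).
  b_1=1 ≤ 2
  b_2=3 ≤ 3
  b_3=3 ≤ 4
  b_4=4 ≤ 5
  b_5=4 ≤ 6
  b_6=5 ≤ 7
  b_7=7 ≤ 8
  b_8=7 ≤ 9
  b_9=10 ≤ 10
All bounds hold ⇒ YES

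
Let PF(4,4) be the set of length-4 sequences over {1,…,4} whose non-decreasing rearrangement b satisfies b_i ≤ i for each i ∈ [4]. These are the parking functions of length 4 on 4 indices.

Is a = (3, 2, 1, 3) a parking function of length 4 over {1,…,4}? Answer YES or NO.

Order a: b = (1, 2, 3, 3).
  b_1=1 ≤ 1
  b_2=2 ≤ 2
  b_3=3 ≤ 3
  b_4=3 ≤ 4
All bounds hold ⇒ YES

YES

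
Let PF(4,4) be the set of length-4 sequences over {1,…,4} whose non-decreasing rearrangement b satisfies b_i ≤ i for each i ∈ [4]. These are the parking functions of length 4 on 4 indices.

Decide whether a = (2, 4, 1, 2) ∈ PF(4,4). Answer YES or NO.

YES

Order a: b = (1, 2, 2, 4).
  b_1=1 ≤ 1
  b_2=2 ≤ 2
  b_3=2 ≤ 3
  b_4=4 ≤ 4
All bounds hold ⇒ YES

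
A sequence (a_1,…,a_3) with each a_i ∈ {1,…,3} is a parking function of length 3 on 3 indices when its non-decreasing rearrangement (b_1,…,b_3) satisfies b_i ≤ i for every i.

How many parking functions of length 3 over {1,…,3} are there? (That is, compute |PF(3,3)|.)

16

Count = 1·4^2 = 1 · 16 = 16
One tuple (3,1,2) → sorted (1,2,3): b_i ≤ i ∀i, a PF.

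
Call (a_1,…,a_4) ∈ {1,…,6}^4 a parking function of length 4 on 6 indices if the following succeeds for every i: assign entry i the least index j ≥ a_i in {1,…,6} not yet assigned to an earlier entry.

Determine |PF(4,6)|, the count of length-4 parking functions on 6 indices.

|PF| = (6+1−4)·(6+1)^{4−1} = 3 · 343 = 1029 (Pollak)
E.g. (2,5,4,3) → sorted (2,3,4,5): b_i ≤ 2+i ∀i, a PF.

1029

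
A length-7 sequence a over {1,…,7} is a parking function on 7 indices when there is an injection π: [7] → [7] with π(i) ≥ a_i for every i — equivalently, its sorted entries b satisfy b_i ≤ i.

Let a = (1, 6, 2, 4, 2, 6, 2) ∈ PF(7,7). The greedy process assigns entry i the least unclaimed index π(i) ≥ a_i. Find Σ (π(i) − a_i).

Σπ(i) = 1+…+7 = 28; Σa = 1+6+2+4+2+6+2 = 23; disp = 28−23 = 5.

5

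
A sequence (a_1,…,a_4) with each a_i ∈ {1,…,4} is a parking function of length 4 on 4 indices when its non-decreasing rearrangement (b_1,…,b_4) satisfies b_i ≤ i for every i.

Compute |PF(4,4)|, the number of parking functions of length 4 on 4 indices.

Count = (4−4+1)·(4+1)^(4−1) = 1·125 = 125 [KW]
Check (3,1,3,1) → sorted (1,1,3,3): b_i ≤ i ∀i, a PF.

125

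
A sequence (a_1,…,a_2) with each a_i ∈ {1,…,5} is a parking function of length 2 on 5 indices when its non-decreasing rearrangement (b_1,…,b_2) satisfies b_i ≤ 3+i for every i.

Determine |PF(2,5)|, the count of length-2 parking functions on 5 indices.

|PF| = (5+1−2)·(5+1)^{2−1} = 4·6 = 24 (Pollak)
Check (1,2) → sorted (1,2): b_i ≤ 3+i ∀i, a PF.

24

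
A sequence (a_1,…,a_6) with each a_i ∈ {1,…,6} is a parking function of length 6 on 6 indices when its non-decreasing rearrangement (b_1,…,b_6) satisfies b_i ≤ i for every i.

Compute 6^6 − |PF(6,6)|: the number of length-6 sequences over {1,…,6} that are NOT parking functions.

|PF(6,6)| = 1·7^5 = 1 · 16807 = 16807 (Pollak)
E.g. (5,6,6,4,4,4) → sorted (4,4,4,5,6,6): b_1=4>1, not a PF.
Total 46656; non-PF = 46656−16807 = 29849

29849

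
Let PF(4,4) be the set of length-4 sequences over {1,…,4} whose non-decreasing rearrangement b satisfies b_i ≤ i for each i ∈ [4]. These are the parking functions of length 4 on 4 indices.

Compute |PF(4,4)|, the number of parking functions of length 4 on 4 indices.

Count = (4+1−4)·(4+1)^{4−1} = 1 · 125 = 125 (Konheim–Weiss)
E.g. (1,4,2,2) → sorted (1,2,2,4): b_i ≤ i ∀i, a PF.

125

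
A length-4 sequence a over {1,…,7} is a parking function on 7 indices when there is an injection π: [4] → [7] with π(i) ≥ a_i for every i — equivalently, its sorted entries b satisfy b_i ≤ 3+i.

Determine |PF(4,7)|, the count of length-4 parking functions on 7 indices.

2048

Count = (8−4)·8^(4−1) = 4·512 = 2048 (Pollak)
One tuple (3,4,4,7) → sorted (3,4,4,7): b_i ≤ 3+i ∀i, a PF.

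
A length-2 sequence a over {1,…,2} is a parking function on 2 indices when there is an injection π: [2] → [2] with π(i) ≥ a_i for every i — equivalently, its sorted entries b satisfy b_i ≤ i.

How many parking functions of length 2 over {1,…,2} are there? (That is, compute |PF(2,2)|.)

#PF = (2−2+1)·(2+1)^(2−1) = 1×3 = 3 (Pollak)
E.g. (1,1) → sorted (1,1): b_i ≤ i ∀i, a PF.

3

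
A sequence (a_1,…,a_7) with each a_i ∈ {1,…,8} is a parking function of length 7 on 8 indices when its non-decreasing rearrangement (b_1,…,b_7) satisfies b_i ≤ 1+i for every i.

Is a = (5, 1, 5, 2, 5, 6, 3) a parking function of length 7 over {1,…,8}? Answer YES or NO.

YES

Rearranged: b = (1, 2, 3, 5, 5, 5, 6).
  b_1=1 ≤ 2
  b_2=2 ≤ 3
  b_3=3 ≤ 4
  b_4=5 ≤ 5
  b_5=5 ≤ 6
  b_6=5 ≤ 7
  b_7=6 ≤ 8
All bounds hold ⇒ YES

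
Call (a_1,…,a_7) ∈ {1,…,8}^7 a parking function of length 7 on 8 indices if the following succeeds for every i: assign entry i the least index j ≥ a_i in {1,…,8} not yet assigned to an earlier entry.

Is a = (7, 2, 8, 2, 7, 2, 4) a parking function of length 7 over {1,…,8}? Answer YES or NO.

Order a: b = (2, 2, 2, 4, 7, 7, 8).
  b_1=2 ≤ 2
  b_2=2 ≤ 3
  b_3=2 ≤ 4
  b_4=4 ≤ 5
  b_5=7 > 6
  fails at i=5 ⇒ NO

NO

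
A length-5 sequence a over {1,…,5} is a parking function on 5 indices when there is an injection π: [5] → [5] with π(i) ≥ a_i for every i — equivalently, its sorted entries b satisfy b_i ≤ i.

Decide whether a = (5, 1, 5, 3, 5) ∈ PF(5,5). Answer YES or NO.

Order a: b = (1, 3, 5, 5, 5).
  b_1=1 ≤ 1
  b_2=3 > 2
  fails at i=2 ⇒ NO

NO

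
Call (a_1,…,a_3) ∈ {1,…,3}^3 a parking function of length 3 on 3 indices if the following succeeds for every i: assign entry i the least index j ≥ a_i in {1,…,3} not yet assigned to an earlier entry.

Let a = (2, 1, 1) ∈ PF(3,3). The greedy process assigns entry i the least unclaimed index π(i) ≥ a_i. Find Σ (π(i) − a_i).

Σπ(i) = 1+…+3 = 6; Σa = 2+1+1 = 4; disp = 6−4 = 2.

2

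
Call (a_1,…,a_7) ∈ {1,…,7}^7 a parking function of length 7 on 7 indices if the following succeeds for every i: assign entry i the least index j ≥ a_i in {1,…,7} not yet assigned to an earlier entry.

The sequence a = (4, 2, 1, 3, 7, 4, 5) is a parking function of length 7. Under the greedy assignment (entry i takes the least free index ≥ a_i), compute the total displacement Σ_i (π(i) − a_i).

2

Σπ = 28 ({1..7} each once); Σa = 4+2+1+3+7+4+5 = 26; disp = 28−26 = 2.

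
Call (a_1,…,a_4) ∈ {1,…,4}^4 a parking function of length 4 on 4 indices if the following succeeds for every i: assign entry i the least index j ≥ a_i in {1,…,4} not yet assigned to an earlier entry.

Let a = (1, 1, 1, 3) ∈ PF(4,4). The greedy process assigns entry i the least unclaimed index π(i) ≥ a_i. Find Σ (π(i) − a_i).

4

Σπ(i) = 1+…+4 = 10; Σa = 1+1+1+3 = 6; disp = 10−6 = 4.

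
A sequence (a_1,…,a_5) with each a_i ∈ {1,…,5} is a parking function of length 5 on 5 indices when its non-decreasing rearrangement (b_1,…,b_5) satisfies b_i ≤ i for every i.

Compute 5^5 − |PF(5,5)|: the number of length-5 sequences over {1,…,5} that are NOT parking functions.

|PF(5,5)| = 1·6^4 = 1·1296 = 1296 (Konheim–Weiss)
Example (5,5,4,5,4) → sorted (4,4,5,5,5): b_1=4>1, not a PF.
Total 3125; non-PF = 3125−1296 = 1829

1829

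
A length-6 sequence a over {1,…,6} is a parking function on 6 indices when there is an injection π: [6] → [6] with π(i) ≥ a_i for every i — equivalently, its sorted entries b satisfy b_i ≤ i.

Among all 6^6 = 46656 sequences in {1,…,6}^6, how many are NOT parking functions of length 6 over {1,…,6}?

29849

#PF = 1·7^5 = 1×16807 = 16807 (Pollak)
One tuple (6,6,4,5,1,5) → sorted (1,4,5,5,6,6): b_2=4>2, not a PF.
Total 46656; non-PF = 46656−16807 = 29849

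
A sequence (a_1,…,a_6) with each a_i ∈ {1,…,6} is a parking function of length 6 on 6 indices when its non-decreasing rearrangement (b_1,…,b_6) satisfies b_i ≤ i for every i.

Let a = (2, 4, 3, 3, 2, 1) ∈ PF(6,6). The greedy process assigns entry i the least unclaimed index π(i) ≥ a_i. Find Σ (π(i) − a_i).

Σπ(i) = 1+…+6 = 21; Σa = 2+4+3+3+2+1 = 15; disp = 21−15 = 6.

6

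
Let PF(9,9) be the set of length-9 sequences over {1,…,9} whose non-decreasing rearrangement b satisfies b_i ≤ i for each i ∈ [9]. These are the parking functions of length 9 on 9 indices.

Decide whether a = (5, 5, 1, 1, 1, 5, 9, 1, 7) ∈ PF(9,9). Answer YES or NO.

YES

Rearranged: b = (1, 1, 1, 1, 5, 5, 5, 7, 9).
  b_1=1 ≤ 1
  b_2=1 ≤ 2
  b_3=1 ≤ 3
  b_4=1 ≤ 4
  b_5=5 ≤ 5
  b_6=5 ≤ 6
  b_7=5 ≤ 7
  b_8=7 ≤ 8
  b_9=9 ≤ 9
All bounds hold ⇒ YES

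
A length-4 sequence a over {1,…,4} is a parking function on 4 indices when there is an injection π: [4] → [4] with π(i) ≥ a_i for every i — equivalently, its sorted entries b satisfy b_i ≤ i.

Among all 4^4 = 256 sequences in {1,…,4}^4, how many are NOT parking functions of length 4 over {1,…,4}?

131

|PF| = (4−4+1)·(4+1)^(4−1) = 1 · 125 = 125 (Pollak)
E.g. (3,3,3,3) → sorted (3,3,3,3): b_1=3>1, not a PF.
4^4 − 125 = 256 − 125 = 131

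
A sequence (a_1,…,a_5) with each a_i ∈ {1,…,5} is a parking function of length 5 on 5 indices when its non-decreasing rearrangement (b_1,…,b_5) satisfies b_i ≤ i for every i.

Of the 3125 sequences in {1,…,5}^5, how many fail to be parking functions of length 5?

1829

#PF = (6−5)·6^(5−1) = 1×1296 = 1296 (Konheim–Weiss)
One tuple (2,2,5,2,2) → sorted (2,2,2,2,5): b_1=2>1, not a PF.
Total 3125; non-PF = 3125−1296 = 1829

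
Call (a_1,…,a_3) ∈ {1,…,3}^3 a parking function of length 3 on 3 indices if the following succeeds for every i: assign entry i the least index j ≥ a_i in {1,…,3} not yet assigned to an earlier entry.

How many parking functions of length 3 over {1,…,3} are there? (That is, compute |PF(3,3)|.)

Count = (3−3+1)·(3+1)^(3−1) = 1×16 = 16 [KW]
Example (1,3,1) → sorted (1,1,3): b_i ≤ i ∀i, a PF.

16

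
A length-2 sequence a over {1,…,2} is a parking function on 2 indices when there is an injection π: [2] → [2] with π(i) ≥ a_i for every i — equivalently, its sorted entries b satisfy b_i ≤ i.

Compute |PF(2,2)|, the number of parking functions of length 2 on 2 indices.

Count = (2+1−2)·(2+1)^{2−1} = 1×3 = 3 (Pollak)
Check (1,1) → sorted (1,1): b_i ≤ i ∀i, a PF.

3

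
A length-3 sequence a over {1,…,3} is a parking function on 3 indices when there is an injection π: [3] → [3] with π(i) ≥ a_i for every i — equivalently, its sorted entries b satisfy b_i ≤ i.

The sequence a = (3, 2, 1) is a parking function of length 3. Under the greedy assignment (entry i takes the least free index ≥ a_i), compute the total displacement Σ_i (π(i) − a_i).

Σπ = 6 ({1..3} each once); Σa = 3+2+1 = 6; disp = 6−6 = 0.

0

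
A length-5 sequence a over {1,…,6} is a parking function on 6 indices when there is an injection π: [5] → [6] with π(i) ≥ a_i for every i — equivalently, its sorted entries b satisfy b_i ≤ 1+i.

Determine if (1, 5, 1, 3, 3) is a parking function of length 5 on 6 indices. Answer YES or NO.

YES

Sorted: b = (1, 1, 3, 3, 5).
  b_1=1 ≤ 2
  b_2=1 ≤ 3
  b_3=3 ≤ 4
  b_4=3 ≤ 5
  b_5=5 ≤ 6
All bounds hold ⇒ YES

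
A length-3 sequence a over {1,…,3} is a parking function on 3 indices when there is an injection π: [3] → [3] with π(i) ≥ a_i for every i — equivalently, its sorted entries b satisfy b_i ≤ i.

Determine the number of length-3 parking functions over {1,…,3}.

#PF = (3−3+1)·(3+1)^(3−1) = 1·16 = 16 (Pollak)
One tuple (1,2,3) → sorted (1,2,3): b_i ≤ i ∀i, a PF.

16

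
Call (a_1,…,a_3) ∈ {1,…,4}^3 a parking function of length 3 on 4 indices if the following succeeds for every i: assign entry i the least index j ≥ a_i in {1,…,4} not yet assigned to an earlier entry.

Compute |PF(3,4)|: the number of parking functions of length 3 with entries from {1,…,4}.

Count = (4+1−3)·(4+1)^{3−1} = 2×25 = 50 (Konheim–Weiss)
E.g. (1,3,1) → sorted (1,1,3): b_i ≤ 1+i ∀i, a PF.

50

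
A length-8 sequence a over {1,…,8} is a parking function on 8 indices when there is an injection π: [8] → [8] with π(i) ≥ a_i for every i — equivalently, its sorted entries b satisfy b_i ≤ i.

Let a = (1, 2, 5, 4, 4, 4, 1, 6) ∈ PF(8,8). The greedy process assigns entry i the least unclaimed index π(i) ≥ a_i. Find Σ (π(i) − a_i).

9

Σπ = 8·9/2 = 36 (π permutes [8]); Σa = 1+2+5+4+4+4+1+6 = 27; disp = 36−27 = 9.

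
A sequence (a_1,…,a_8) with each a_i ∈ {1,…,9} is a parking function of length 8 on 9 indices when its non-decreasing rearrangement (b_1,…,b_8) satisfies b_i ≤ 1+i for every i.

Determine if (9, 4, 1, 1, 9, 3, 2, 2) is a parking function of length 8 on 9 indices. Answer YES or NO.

NO

Order a: b = (1, 1, 2, 2, 3, 4, 9, 9).
  b_1=1 ≤ 2
  b_2=1 ≤ 3
  b_3=2 ≤ 4
  b_4=2 ≤ 5
  b_5=3 ≤ 6
  b_6=4 ≤ 7
  b_7=9 > 8
  fails at i=7 ⇒ NO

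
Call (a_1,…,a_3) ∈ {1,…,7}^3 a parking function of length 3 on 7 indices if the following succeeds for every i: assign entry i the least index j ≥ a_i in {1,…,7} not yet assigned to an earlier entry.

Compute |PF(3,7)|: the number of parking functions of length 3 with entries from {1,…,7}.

320

|PF| = (7−3+1)·(7+1)^(3−1) = 5·64 = 320 (Pollak)
Example (1,6,6) → sorted (1,6,6): b_i ≤ 4+i ∀i, a PF.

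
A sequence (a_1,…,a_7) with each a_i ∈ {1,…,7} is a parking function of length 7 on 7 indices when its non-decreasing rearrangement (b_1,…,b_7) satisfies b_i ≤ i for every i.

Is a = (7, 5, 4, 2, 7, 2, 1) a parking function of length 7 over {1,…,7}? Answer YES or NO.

Rearranged: b = (1, 2, 2, 4, 5, 7, 7).
  b_1=1 ≤ 1
  b_2=2 ≤ 2
  b_3=2 ≤ 3
  b_4=4 ≤ 4
  b_5=5 ≤ 5
  b_6=7 > 6
  fails at i=6 ⇒ NO

NO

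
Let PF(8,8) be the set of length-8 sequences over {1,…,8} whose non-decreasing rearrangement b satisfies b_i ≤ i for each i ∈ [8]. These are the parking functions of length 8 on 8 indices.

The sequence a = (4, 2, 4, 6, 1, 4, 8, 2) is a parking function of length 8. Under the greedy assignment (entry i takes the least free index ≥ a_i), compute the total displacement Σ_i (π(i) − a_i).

5

Σπ = 36 ({1..8} each once); Σa = 4+2+4+6+1+4+8+2 = 31; disp = 36−31 = 5.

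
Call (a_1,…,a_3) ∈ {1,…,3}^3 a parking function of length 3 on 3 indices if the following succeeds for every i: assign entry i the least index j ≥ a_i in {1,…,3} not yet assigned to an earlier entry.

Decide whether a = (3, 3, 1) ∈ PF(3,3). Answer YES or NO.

Sorted: b = (1, 3, 3).
  b_1=1 ≤ 1
  b_2=3 > 2
  fails at i=2 ⇒ NO

NO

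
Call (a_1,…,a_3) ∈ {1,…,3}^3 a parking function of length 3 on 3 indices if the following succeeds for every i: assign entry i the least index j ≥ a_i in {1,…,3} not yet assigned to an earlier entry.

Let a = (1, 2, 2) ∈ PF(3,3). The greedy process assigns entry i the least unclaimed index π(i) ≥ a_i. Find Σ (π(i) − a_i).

1

Σπ = 3·4/2 = 6 (π permutes [3]); Σa = 1+2+2 = 5; disp = 6−5 = 1.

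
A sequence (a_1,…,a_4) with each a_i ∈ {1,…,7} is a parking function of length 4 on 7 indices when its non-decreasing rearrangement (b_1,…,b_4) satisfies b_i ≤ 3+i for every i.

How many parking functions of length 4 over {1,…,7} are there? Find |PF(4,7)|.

|PF(4,7)| = (7−4+1)·(7+1)^(4−1) = 4×512 = 2048
Check (3,5,7,3) → sorted (3,3,5,7): b_i ≤ 3+i ∀i, a PF.

2048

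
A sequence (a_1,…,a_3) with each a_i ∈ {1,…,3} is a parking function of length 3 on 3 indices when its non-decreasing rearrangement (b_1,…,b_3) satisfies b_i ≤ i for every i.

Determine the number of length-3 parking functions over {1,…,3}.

16

Count = (3+1−3)·(3+1)^{3−1} = 1×16 = 16
Check (2,1,1) → sorted (1,1,2): b_i ≤ i ∀i, a PF.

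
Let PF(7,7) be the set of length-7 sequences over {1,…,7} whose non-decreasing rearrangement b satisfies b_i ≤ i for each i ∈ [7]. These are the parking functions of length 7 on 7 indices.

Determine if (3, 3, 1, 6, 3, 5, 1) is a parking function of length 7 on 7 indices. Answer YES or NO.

Sorted: b = (1, 1, 3, 3, 3, 5, 6).
  b_1=1 ≤ 1
  b_2=1 ≤ 2
  b_3=3 ≤ 3
  b_4=3 ≤ 4
  b_5=3 ≤ 5
  b_6=5 ≤ 6
  b_7=6 ≤ 7
All bounds hold ⇒ YES

YES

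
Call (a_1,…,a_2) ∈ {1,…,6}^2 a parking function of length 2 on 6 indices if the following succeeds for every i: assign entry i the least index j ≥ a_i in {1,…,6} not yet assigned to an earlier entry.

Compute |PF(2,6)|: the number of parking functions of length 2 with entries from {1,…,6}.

35

Count = (7−2)·7^(2−1) = 5·7 = 35 [KW]
One tuple (5,3) → sorted (3,5): b_i ≤ 4+i ∀i, a PF.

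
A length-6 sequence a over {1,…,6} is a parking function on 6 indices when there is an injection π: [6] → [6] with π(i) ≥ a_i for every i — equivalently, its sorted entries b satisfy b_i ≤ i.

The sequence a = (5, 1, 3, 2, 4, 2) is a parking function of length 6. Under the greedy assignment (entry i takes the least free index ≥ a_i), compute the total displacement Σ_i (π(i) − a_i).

Σπ = 21 ({1..6} each once); Σa = 5+1+3+2+4+2 = 17; disp = 21−17 = 4.

4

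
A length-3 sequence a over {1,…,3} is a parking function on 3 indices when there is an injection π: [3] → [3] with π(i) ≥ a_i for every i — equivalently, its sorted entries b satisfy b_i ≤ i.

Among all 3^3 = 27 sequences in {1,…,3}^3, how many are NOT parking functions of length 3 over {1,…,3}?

11

#PF = (3−3+1)·(3+1)^(3−1) = 1 · 16 = 16 (Pollak)
Example (2,3,2) → sorted (2,2,3): b_1=2>1, not a PF.
So 27 − 16 = 11 fail.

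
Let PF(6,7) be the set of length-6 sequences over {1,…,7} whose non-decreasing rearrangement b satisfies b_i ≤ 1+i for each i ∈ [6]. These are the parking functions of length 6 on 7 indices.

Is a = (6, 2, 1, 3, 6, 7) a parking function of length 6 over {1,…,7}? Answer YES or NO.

Sorted: b = (1, 2, 3, 6, 6, 7).
  b_1=1 ≤ 2
  b_2=2 ≤ 3
  b_3=3 ≤ 4
  b_4=6 > 5
  fails at i=4 ⇒ NO

NO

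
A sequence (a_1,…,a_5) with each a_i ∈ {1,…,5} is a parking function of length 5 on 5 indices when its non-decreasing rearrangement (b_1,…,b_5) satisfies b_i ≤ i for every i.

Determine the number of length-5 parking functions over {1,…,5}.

1296

|PF| = (5+1−5)·(5+1)^{5−1} = 1×1296 = 1296 (Pollak)
Check (2,5,1,4,2) → sorted (1,2,2,4,5): b_i ≤ i ∀i, a PF.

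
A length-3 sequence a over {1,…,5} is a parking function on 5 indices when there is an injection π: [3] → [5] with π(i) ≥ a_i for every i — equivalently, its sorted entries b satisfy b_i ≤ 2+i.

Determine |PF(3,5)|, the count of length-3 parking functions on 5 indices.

108

Count = (6−3)·6^(3−1) = 3·36 = 108 (Konheim–Weiss)
E.g. (1,1,3) → sorted (1,1,3): b_i ≤ 2+i ∀i, a PF.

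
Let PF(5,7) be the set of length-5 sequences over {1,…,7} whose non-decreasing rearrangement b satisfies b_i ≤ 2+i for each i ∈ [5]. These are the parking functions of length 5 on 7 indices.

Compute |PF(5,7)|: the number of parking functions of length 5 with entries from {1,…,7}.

|PF| = (7+1−5)·(7+1)^{5−1} = 3×4096 = 12288
One tuple (5,4,1,3,1) → sorted (1,1,3,4,5): b_i ≤ 2+i ∀i, a PF.

12288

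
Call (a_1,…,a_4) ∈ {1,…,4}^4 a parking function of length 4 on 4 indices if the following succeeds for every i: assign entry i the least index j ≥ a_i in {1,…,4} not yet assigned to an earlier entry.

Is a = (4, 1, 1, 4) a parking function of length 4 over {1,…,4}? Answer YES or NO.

NO

Order a: b = (1, 1, 4, 4).
  b_1=1 ≤ 1
  b_2=1 ≤ 2
  b_3=4 > 3
  fails at i=3 ⇒ NO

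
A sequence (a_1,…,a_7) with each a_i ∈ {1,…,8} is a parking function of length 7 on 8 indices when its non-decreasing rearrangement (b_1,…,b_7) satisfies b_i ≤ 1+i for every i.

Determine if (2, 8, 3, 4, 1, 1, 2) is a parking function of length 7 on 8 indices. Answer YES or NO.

YES

Rearranged: b = (1, 1, 2, 2, 3, 4, 8).
  b_1=1 ≤ 2
  b_2=1 ≤ 3
  b_3=2 ≤ 4
  b_4=2 ≤ 5
  b_5=3 ≤ 6
  b_6=4 ≤ 7
  b_7=8 ≤ 8
All bounds hold ⇒ YES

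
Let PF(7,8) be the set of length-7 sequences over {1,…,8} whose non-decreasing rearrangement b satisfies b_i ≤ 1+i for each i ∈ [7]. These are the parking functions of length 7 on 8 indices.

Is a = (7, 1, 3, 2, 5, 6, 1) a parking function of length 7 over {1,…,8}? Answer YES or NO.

Sorted: b = (1, 1, 2, 3, 5, 6, 7).
  b_1=1 ≤ 2
  b_2=1 ≤ 3
  b_3=2 ≤ 4
  b_4=3 ≤ 5
  b_5=5 ≤ 6
  b_6=6 ≤ 7
  b_7=7 ≤ 8
All bounds hold ⇒ YES

YES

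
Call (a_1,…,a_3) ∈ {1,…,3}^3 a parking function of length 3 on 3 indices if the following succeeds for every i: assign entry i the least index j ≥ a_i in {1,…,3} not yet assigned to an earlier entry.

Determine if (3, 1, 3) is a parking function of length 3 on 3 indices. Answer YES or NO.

NO

Sorted: b = (1, 3, 3).
  b_1=1 ≤ 1
  b_2=3 > 2
  fails at i=2 ⇒ NO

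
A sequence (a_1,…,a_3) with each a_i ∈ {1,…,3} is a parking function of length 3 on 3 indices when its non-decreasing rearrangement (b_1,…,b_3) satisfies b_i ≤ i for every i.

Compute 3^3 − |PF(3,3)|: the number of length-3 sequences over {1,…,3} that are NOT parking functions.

11

Count = (3+1−3)·(3+1)^{3−1} = 1 · 16 = 16 (Pollak)
Check (3,2,2) → sorted (2,2,3): b_1=2>1, not a PF.
Total 27; non-PF = 27−16 = 11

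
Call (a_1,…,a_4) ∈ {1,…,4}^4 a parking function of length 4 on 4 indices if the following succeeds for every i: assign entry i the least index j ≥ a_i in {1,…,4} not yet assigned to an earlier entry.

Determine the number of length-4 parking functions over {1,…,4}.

125

#PF = (4−4+1)·(4+1)^(4−1) = 1·125 = 125 (Pollak)
Check (3,1,1,3) → sorted (1,1,3,3): b_i ≤ i ∀i, a PF.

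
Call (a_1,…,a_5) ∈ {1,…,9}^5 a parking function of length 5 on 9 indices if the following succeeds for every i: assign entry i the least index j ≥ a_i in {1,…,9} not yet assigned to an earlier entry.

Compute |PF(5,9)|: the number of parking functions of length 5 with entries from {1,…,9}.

|PF(5,9)| = (9+1−5)·(9+1)^{5−1} = 5×10000 = 50000
Check (7,2,5,9,4) → sorted (2,4,5,7,9): b_i ≤ 4+i ∀i, a PF.

50000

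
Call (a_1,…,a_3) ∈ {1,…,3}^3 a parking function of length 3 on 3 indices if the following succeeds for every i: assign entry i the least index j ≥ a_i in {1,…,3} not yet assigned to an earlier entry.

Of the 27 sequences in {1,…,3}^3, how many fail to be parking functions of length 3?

11

#PF = 1·4^2 = 1·16 = 16 (Konheim–Weiss)
E.g. (3,3,3) → sorted (3,3,3): b_1=3>1, not a PF.
So 27 − 16 = 11 fail.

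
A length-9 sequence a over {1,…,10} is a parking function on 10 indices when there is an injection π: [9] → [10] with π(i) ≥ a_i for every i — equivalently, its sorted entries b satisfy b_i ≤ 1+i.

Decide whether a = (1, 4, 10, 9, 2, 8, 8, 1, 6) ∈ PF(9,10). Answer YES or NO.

Sorted: b = (1, 1, 2, 4, 6, 8, 8, 9, 10).
  b_1=1 ≤ 2
  b_2=1 ≤ 3
  b_3=2 ≤ 4
  b_4=4 ≤ 5
  b_5=6 ≤ 6
  b_6=8 > 7
  fails at i=6 ⇒ NO

NO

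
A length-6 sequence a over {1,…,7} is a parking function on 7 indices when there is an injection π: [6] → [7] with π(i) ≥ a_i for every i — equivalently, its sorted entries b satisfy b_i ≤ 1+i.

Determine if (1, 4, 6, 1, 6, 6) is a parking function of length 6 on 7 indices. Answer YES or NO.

NO

Sorted: b = (1, 1, 4, 6, 6, 6).
  b_1=1 ≤ 2
  b_2=1 ≤ 3
  b_3=4 ≤ 4
  b_4=6 > 5
  fails at i=4 ⇒ NO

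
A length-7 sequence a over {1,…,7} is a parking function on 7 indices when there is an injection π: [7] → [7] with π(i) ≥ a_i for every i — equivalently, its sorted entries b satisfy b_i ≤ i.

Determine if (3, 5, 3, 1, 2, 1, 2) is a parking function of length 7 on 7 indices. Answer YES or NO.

YES

Rearranged: b = (1, 1, 2, 2, 3, 3, 5).
  b_1=1 ≤ 1
  b_2=1 ≤ 2
  b_3=2 ≤ 3
  b_4=2 ≤ 4
  b_5=3 ≤ 5
  b_6=3 ≤ 6
  b_7=5 ≤ 7
All bounds hold ⇒ YES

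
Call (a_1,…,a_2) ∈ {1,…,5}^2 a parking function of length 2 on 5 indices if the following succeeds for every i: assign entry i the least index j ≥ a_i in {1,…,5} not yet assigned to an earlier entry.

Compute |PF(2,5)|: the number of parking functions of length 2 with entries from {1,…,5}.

#PF = (5−2+1)·(5+1)^(2−1) = 4×6 = 24 (Pollak)
Example (2,1) → sorted (1,2): b_i ≤ 3+i ∀i, a PF.

24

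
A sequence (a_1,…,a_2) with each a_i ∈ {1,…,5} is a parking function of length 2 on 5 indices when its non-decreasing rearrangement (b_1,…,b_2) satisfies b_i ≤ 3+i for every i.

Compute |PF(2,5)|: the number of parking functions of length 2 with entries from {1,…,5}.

24

Count = (5−2+1)·(5+1)^(2−1) = 4×6 = 24 [KW]
Check (4,4) → sorted (4,4): b_i ≤ 3+i ∀i, a PF.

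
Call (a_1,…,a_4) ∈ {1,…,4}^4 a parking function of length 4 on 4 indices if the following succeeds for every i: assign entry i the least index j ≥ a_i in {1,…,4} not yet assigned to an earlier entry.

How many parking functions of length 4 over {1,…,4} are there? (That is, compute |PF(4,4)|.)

125

|PF| = (4+1−4)·(4+1)^{4−1} = 1·125 = 125 (Konheim–Weiss)
E.g. (3,2,1,2) → sorted (1,2,2,3): b_i ≤ i ∀i, a PF.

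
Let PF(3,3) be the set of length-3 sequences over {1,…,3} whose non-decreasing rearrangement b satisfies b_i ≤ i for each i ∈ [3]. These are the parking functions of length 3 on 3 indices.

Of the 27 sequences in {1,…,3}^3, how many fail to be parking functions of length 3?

11

|PF| = (4−3)·4^(3−1) = 1 · 16 = 16 [KW]
Example (2,3,2) → sorted (2,2,3): b_1=2>1, not a PF.
3^3 − 16 = 27 − 16 = 11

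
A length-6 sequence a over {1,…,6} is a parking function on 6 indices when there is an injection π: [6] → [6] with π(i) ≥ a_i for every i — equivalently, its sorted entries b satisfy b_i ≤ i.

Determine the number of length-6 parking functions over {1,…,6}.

|PF| = (6−6+1)·(6+1)^(6−1) = 1×16807 = 16807
Check (3,1,6,1,3,4) → sorted (1,1,3,3,4,6): b_i ≤ i ∀i, a PF.

16807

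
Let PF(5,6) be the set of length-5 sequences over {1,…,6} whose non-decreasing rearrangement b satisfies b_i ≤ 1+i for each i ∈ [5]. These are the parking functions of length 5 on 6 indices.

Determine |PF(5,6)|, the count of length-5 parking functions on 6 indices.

|PF(5,6)| = (6−5+1)·(6+1)^(5−1) = 2 · 2401 = 4802
One tuple (3,1,3,1,1) → sorted (1,1,1,3,3): b_i ≤ 1+i ∀i, a PF.

4802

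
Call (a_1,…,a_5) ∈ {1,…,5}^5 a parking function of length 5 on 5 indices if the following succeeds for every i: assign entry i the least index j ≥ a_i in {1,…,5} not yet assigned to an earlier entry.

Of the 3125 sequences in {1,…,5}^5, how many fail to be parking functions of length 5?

1829

#PF = 1·6^4 = 1×1296 = 1296 (Konheim–Weiss)
E.g. (4,1,5,5,5) → sorted (1,4,5,5,5): b_2=4>2, not a PF.
Total 3125; non-PF = 3125−1296 = 1829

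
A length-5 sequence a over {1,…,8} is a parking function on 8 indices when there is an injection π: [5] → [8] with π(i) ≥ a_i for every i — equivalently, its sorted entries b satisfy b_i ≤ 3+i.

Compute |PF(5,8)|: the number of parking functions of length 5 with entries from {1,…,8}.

26244

#PF = (8+1−5)·(8+1)^{5−1} = 4×6561 = 26244
One tuple (2,6,7,1,1) → sorted (1,1,2,6,7): b_i ≤ 3+i ∀i, a PF.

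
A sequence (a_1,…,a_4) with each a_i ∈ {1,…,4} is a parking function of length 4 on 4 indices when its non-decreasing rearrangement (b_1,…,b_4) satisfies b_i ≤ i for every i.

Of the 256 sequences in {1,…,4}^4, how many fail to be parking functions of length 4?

131

|PF(4,4)| = 1·5^3 = 1·125 = 125 (Konheim–Weiss)
One tuple (4,4,4,3) → sorted (3,4,4,4): b_1=3>1, not a PF.
Total 256; non-PF = 256−125 = 131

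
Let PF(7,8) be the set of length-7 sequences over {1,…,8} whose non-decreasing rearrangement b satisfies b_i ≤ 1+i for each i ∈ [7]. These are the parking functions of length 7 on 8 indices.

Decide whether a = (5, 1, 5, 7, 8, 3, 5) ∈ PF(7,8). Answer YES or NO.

Order a: b = (1, 3, 5, 5, 5, 7, 8).
  b_1=1 ≤ 2
  b_2=3 ≤ 3
  b_3=5 > 4
  fails at i=3 ⇒ NO

NO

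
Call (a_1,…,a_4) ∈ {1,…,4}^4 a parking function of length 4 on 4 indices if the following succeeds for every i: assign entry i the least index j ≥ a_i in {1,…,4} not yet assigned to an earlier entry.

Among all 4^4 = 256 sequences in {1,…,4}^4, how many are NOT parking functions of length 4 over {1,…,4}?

131

Count = (5−4)·5^(4−1) = 1·125 = 125 (Konheim–Weiss)
E.g. (4,3,2,3) → sorted (2,3,3,4): b_1=2>1, not a PF.
So 256 − 125 = 131 fail.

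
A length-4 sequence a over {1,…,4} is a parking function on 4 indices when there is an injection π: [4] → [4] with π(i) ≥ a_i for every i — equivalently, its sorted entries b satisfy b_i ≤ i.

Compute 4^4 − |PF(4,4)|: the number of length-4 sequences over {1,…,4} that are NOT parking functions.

131

|PF(4,4)| = (5−4)·5^(4−1) = 1×125 = 125 [KW]
One tuple (2,3,3,3) → sorted (2,3,3,3): b_1=2>1, not a PF.
So 256 − 125 = 131 fail.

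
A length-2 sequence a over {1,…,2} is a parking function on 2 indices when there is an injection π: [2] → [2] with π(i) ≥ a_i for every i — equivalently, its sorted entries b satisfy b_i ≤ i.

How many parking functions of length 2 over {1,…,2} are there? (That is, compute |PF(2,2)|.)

3

Count = 1·3^1 = 1·3 = 3 [KW]
One tuple (1,2) → sorted (1,2): b_i ≤ i ∀i, a PF.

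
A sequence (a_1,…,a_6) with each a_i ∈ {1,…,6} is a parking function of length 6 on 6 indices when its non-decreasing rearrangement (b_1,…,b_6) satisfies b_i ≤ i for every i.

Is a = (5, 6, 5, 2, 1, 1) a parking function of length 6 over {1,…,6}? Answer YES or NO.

Sorted: b = (1, 1, 2, 5, 5, 6).
  b_1=1 ≤ 1
  b_2=1 ≤ 2
  b_3=2 ≤ 3
  b_4=5 > 4
  fails at i=4 ⇒ NO

NO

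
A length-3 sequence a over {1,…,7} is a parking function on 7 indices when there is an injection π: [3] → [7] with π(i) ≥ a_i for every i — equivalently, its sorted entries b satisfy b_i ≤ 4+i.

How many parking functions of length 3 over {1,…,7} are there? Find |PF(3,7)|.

320

#PF = (7+1−3)·(7+1)^{3−1} = 5·64 = 320 [KW]
Example (1,3,4) → sorted (1,3,4): b_i ≤ 4+i ∀i, a PF.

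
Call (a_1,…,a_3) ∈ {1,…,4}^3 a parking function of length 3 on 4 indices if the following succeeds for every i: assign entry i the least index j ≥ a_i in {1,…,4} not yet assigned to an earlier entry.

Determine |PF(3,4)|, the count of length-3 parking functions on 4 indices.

50

|PF(3,4)| = (5−3)·5^(3−1) = 2 · 25 = 50 (Pollak)
Check (1,2,1) → sorted (1,1,2): b_i ≤ 1+i ∀i, a PF.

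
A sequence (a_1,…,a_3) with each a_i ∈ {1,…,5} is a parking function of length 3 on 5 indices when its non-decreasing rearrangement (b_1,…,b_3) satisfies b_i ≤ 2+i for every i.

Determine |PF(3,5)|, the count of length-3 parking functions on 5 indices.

108

#PF = (6−3)·6^(3−1) = 3·36 = 108
Example (1,3,1) → sorted (1,1,3): b_i ≤ 2+i ∀i, a PF.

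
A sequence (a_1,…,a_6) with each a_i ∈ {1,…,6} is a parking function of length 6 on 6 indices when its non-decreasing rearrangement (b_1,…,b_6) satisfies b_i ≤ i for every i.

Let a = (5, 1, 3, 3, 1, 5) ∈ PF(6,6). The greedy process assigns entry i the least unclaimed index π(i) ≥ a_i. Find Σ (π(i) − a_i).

Σπ = 6·7/2 = 21 (π permutes [6]); Σa = 5+1+3+3+1+5 = 18; disp = 21−18 = 3.

3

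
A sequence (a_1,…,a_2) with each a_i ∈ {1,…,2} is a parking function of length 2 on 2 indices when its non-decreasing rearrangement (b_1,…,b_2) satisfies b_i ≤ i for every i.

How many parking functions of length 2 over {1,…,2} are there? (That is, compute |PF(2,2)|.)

#PF = (2+1−2)·(2+1)^{2−1} = 1 · 3 = 3 (Konheim–Weiss)
Example (2,1) → sorted (1,2): b_i ≤ i ∀i, a PF.

3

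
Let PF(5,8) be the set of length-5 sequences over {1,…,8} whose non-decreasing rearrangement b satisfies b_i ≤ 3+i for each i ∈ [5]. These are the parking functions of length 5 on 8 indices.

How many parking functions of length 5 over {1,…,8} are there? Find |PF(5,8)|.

|PF| = 4·9^4 = 4×6561 = 26244 (Konheim–Weiss)
E.g. (2,2,4,2,5) → sorted (2,2,2,4,5): b_i ≤ 3+i ∀i, a PF.

26244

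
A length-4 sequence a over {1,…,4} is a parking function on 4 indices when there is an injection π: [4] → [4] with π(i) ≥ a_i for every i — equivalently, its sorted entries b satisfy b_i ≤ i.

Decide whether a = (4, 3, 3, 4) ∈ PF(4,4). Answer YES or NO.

NO

Rearranged: b = (3, 3, 4, 4).
  b_1=3 > 1
  fails at i=1 ⇒ NO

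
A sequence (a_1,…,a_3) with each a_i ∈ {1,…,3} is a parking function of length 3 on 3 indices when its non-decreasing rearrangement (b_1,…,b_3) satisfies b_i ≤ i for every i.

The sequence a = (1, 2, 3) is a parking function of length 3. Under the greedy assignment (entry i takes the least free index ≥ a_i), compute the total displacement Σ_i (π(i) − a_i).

0

Σπ = 6 ({1..3} each once); Σa = 1+2+3 = 6; disp = 6−6 = 0.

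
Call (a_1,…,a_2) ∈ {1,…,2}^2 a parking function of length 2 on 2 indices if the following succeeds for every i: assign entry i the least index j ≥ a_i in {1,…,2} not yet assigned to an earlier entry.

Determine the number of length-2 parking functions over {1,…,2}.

#PF = 1·3^1 = 1 · 3 = 3 (Pollak)
Example (1,1) → sorted (1,1): b_i ≤ i ∀i, a PF.

3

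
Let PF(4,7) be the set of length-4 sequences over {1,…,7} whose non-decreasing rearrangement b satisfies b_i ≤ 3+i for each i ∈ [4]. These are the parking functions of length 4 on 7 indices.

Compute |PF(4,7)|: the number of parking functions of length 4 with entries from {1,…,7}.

#PF = (8−4)·8^(4−1) = 4·512 = 2048 [KW]
Example (5,3,3,2) → sorted (2,3,3,5): b_i ≤ 3+i ∀i, a PF.

2048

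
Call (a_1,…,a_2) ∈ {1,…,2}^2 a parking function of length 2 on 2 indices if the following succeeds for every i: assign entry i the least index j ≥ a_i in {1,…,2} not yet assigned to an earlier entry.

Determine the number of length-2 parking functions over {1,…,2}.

|PF| = 1·3^1 = 1·3 = 3 (Konheim–Weiss)
One tuple (2,1) → sorted (1,2): b_i ≤ i ∀i, a PF.

3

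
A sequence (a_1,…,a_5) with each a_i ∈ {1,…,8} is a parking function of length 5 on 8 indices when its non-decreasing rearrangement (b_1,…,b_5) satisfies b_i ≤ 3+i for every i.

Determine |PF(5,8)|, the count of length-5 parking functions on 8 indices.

|PF(5,8)| = (9−5)·9^(5−1) = 4×6561 = 26244 [KW]
E.g. (8,5,4,4,3) → sorted (3,4,4,5,8): b_i ≤ 3+i ∀i, a PF.

26244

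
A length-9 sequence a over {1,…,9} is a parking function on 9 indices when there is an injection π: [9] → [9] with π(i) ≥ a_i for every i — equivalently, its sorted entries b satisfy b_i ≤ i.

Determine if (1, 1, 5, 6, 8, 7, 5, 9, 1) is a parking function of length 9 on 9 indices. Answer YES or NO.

Order a: b = (1, 1, 1, 5, 5, 6, 7, 8, 9).
  b_1=1 ≤ 1
  b_2=1 ≤ 2
  b_3=1 ≤ 3
  b_4=5 > 4
  fails at i=4 ⇒ NO

NO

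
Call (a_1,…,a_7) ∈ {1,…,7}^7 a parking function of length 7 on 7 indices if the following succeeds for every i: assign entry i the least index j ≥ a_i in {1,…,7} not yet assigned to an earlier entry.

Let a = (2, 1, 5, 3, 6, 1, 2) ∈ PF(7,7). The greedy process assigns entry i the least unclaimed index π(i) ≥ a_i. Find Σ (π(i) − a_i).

Σπ = 28 ({1..7} each once); Σa = 2+1+5+3+6+1+2 = 20; disp = 28−20 = 8.

8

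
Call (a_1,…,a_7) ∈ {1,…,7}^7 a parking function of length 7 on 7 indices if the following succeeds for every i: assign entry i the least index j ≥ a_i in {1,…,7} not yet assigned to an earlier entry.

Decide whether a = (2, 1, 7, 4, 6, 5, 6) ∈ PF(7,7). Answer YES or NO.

Sorted: b = (1, 2, 4, 5, 6, 6, 7).
  b_1=1 ≤ 1
  b_2=2 ≤ 2
  b_3=4 > 3
  fails at i=3 ⇒ NO

NO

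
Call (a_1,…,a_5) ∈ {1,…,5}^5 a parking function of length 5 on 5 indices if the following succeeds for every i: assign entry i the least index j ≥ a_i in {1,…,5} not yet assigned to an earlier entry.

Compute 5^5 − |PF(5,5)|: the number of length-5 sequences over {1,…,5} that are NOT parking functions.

Count = (6−5)·6^(5−1) = 1·1296 = 1296
Example (5,3,5,3,3) → sorted (3,3,3,5,5): b_1=3>1, not a PF.
5^5 − 1296 = 3125 − 1296 = 1829

1829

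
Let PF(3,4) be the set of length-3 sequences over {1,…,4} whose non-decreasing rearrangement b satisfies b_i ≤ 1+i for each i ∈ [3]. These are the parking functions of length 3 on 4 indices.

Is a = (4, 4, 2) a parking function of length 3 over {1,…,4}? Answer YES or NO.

Rearranged: b = (2, 4, 4).
  b_1=2 ≤ 2
  b_2=4 > 3
  fails at i=2 ⇒ NO

NO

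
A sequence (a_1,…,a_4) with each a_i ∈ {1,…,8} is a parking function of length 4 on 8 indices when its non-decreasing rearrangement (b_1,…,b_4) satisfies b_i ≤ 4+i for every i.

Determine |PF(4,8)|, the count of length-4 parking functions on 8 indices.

3645

Count = 5·9^3 = 5 · 729 = 3645 [KW]
Check (1,8,5,6) → sorted (1,5,6,8): b_i ≤ 4+i ∀i, a PF.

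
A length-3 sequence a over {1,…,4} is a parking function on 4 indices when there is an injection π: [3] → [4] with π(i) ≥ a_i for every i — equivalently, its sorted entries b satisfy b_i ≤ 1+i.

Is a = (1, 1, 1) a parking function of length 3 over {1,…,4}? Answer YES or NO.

YES

Sorted: b = (1, 1, 1).
  b_1=1 ≤ 2
  b_2=1 ≤ 3
  b_3=1 ≤ 4
All bounds hold ⇒ YES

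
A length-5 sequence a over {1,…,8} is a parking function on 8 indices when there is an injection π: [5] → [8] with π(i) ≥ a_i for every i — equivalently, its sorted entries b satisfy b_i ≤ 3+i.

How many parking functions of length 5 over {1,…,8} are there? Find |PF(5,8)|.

26244

Count = (8+1−5)·(8+1)^{5−1} = 4×6561 = 26244
One tuple (1,1,7,4,7) → sorted (1,1,4,7,7): b_i ≤ 3+i ∀i, a PF.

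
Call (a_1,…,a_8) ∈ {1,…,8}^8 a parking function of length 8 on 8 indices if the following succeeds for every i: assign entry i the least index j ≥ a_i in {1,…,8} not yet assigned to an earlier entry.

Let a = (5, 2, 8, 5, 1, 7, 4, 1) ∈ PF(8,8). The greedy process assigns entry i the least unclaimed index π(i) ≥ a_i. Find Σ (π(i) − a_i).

3

Σπ(i) = 1+…+8 = 36; Σa = 5+2+8+5+1+7+4+1 = 33; disp = 36−33 = 3.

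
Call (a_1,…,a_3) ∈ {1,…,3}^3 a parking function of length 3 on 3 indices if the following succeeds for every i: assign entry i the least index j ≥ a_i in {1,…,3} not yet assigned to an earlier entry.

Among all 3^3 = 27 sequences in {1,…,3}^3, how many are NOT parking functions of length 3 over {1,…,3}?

11

|PF(3,3)| = (3−3+1)·(3+1)^(3−1) = 1 · 16 = 16 [KW]
Example (2,2,3) → sorted (2,2,3): b_1=2>1, not a PF.
3^3 − 16 = 27 − 16 = 11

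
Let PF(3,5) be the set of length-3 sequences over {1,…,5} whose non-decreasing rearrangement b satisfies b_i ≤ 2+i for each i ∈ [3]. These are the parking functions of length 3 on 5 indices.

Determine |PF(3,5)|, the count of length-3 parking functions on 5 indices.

108

#PF = (5+1−3)·(5+1)^{3−1} = 3×36 = 108 (Pollak)
Example (1,2,5) → sorted (1,2,5): b_i ≤ 2+i ∀i, a PF.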